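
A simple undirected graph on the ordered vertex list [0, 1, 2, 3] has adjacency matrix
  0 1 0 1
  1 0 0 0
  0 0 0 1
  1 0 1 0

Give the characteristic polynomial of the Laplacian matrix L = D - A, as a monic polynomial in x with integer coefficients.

With the vertex order [0, 1, 2, 3], the degrees are [2, 1, 1, 2], giving D = diag(2, 1, 1, 2) and L = D - A. L has integer entries, so p(x) = det(xI - L) has integer coefficients. Expanding the determinant yields x^4 - 6x^3 + 10x^2 - 4x. The constant term is 0 because L is singular (the all-ones vector lies in its kernel). The largest eigenvalue, 3.4142, is at most the vertex count 4.

x^4 - 6x^3 + 10x^2 - 4x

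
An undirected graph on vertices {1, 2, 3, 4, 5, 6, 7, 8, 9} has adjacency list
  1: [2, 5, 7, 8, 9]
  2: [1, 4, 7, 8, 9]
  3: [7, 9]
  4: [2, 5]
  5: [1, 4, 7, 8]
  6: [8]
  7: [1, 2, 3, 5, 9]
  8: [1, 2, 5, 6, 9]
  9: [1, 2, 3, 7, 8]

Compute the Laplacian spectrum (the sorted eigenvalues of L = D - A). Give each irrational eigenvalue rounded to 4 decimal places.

[0, 0.8708, 1.4998, 2.5684, 4.1099, 5.2489, 6.2332, 6.2914, 7.1777]

Reading degrees in the order [1, 2, 3, 4, 5, 6, 7, 8, 9] gives [5, 5, 2, 2, 4, 1, 5, 5, 5]; set D = diag(5, 5, 2, 2, 4, 1, 5, 5, 5) and form L = D - A. The multiplicity of 0 as a Laplacian eigenvalue equals the number of connected components. The eigenvalues sum to 34, which equals trace(L) = 2|E|.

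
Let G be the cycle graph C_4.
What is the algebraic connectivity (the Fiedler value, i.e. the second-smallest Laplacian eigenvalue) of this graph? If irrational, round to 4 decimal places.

2

The graph has 4 vertices and degree multiset [2, 2, 2, 2]; D is the diagonal matrix of degrees and L = D - A. Computing the eigenvalues of L and sorting gives [0, 2, 2, 4]. The Fiedler value lambda_2 = 2 is strictly positive, so the graph is connected. There is one zero in the spectrum, matching the 1 component.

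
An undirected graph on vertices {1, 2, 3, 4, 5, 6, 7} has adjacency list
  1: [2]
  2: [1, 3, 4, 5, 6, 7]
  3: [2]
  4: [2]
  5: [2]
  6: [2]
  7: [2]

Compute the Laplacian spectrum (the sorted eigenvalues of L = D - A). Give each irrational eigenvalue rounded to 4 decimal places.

With the vertex order [1, 2, 3, 4, 5, 6, 7], the degrees are [1, 6, 1, 1, 1, 1, 1], giving D = diag(1, 6, 1, 1, 1, 1, 1) and L = D - A. The multiplicity of 0 as a Laplacian eigenvalue equals the number of connected components. The single zero eigenvalue shows the graph is connected. There is one zero in the spectrum, matching the 1 component.

[0, 1, 1, 1, 1, 1, 7]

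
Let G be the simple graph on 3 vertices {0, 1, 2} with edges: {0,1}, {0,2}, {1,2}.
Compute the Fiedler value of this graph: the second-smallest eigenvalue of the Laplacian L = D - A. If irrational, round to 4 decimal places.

3

Reading degrees in the order [0, 1, 2] gives [2, 2, 2]; set D = diag(2, 2, 2) and form L = D - A. Computing the eigenvalues of L and sorting gives [0, 3, 3]. The Fiedler value lambda_2 = 3 is strictly positive, so the graph is connected.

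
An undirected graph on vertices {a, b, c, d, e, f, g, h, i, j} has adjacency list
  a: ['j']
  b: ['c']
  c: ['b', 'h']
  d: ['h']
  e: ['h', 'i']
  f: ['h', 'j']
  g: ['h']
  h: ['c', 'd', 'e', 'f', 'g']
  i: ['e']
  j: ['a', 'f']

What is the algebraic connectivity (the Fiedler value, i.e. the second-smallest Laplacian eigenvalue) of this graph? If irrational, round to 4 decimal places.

0.2366

With the vertex order [a, b, c, d, e, f, g, h, i, j], the degrees are [1, 1, 2, 1, 2, 2, 1, 5, 1, 2], giving D = diag(1, 1, 2, 1, 2, 2, 1, 5, 1, 2) and L = D - A. The smallest Laplacian eigenvalue is always 0. The next one, lambda_2 = 0.2366, measures how hard the graph is to disconnect: larger values mean better connectivity.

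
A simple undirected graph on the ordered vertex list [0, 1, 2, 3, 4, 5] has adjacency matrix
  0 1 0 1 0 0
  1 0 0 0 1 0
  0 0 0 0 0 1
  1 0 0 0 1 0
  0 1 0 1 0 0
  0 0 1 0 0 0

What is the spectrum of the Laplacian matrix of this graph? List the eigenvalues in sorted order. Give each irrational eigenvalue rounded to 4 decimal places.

Reading degrees in the order [0, 1, 2, 3, 4, 5] gives [2, 2, 1, 2, 2, 1]; set D = diag(2, 2, 1, 2, 2, 1) and form L = D - A. L is symmetric positive semidefinite, so every eigenvalue is real and nonnegative. The 2 zero eigenvalues correspond to the 2 connected components. The largest eigenvalue, 4, is at most the vertex count 6. The eigenvalues sum to 10, which equals trace(L) = 2|E|.

[0, 0, 2, 2, 2, 4]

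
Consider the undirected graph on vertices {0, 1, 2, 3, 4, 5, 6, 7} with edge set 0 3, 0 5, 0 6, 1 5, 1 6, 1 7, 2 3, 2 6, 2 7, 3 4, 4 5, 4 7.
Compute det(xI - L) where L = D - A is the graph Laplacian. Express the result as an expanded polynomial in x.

With the vertex order [0, 1, 2, 3, 4, 5, 6, 7], the degrees are [3, 3, 3, 3, 3, 3, 3, 3], giving D = diag(3, 3, 3, 3, 3, 3, 3, 3) and L = D - A. The eigenvalues of L are [0, 2, 2, 2, 4, 4, 4, 6]; the characteristic polynomial is the product of (x - lambda_i), which multiplies out to x^8 - 24x^7 + 240x^6 - 1296x^5 + 4080x^4 - 7488x^3 + 7424x^2 - 3072x. The constant term is 0 because L is singular (the all-ones vector lies in its kernel). The eigenvalues sum to 24, which equals trace(L) = 2|E|. There is one zero in the spectrum, matching the 1 component.

x^8 - 24x^7 + 240x^6 - 1296x^5 + 4080x^4 - 7488x^3 + 7424x^2 - 3072x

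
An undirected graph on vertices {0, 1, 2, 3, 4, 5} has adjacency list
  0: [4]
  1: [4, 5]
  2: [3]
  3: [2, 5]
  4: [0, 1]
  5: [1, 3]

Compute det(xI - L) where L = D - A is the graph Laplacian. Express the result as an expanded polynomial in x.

x^6 - 10x^5 + 36x^4 - 56x^3 + 35x^2 - 6x

Each diagonal entry of L is the vertex degree and each off-diagonal entry is -1 where an edge is present, 0 otherwise; in the order [0, 1, 2, 3, 4, 5] the diagonal is [1, 2, 1, 2, 2, 2]. L has integer entries, so p(x) = det(xI - L) has integer coefficients. Expanding the determinant yields x^6 - 10x^5 + 36x^4 - 56x^3 + 35x^2 - 6x. Since p(0) = det(-L) = 0, x divides p(x). The eigenvalues sum to 10, which equals trace(L) = 2|E|.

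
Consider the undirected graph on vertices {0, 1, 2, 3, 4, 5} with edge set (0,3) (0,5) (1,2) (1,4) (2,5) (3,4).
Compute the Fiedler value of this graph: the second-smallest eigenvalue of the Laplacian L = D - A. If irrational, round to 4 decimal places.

1

Reading degrees in the order [0, 1, 2, 3, 4, 5] gives [2, 2, 2, 2, 2, 2]; set D = diag(2, 2, 2, 2, 2, 2) and form L = D - A. The smallest Laplacian eigenvalue is always 0. The next one, lambda_2 = 1, measures how hard the graph is to disconnect: larger values mean better connectivity. By the matrix-tree theorem the graph has (1/6) * product of the nonzero eigenvalues = 6 spanning trees.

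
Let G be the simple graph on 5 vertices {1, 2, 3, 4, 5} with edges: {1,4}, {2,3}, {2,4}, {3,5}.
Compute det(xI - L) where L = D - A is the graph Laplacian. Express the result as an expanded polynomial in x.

Reading degrees in the order [1, 2, 3, 4, 5] gives [1, 2, 2, 2, 1]; set D = diag(1, 2, 2, 2, 1) and form L = D - A. L has integer entries, so p(x) = det(xI - L) has integer coefficients. Expanding the determinant yields x^5 - 8x^4 + 21x^3 - 20x^2 + 5x. The constant term is 0 because L is singular (the all-ones vector lies in its kernel). The largest eigenvalue, 3.6180, is at most the vertex count 5.

x^5 - 8x^4 + 21x^3 - 20x^2 + 5x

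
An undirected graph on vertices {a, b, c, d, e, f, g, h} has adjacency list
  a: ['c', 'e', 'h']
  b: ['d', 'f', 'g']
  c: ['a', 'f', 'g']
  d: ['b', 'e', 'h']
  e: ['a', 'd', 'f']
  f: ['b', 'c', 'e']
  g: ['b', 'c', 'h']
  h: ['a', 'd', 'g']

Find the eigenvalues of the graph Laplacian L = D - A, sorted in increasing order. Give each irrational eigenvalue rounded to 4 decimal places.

Reading degrees in the order [a, b, c, d, e, f, g, h] gives [3, 3, 3, 3, 3, 3, 3, 3]; set D = diag(3, 3, 3, 3, 3, 3, 3, 3) and form L = D - A. Diagonalising L (or applying a numerical eigensolver to the 8x8 matrix) gives the spectrum above. There is one zero in the spectrum, matching the 1 component. The eigenvalues sum to 24, which equals trace(L) = 2|E|.

[0, 2, 2, 2, 4, 4, 4, 6]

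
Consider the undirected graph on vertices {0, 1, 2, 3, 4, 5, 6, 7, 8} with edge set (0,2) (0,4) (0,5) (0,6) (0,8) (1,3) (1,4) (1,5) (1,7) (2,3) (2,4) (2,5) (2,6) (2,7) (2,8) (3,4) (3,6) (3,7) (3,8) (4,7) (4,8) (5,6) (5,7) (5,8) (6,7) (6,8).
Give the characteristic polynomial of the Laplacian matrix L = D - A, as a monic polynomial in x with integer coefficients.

x^9 - 52x^8 + 1173x^7 - 14984x^6 + 118477x^5 - 593324x^4 + 1836163x^3 - 3206960x^2 + 2416833x

Each diagonal entry of L is the vertex degree and each off-diagonal entry is -1 where an edge is present, 0 otherwise; in the order [0, 1, 2, 3, 4, 5, 6, 7, 8] the diagonal is [5, 4, 7, 6, 6, 6, 6, 6, 6]. L has integer entries, so p(x) = det(xI - L) has integer coefficients. Expanding the determinant yields x^9 - 52x^8 + 1173x^7 - 14984x^6 + 118477x^5 - 593324x^4 + 1836163x^3 - 3206960x^2 + 2416833x. The coefficient of x^8 equals -trace(L) = -52, matching the sum of degrees. The eigenvalues sum to 52, which equals trace(L) = 2|E|. There is one zero in the spectrum, matching the 1 component.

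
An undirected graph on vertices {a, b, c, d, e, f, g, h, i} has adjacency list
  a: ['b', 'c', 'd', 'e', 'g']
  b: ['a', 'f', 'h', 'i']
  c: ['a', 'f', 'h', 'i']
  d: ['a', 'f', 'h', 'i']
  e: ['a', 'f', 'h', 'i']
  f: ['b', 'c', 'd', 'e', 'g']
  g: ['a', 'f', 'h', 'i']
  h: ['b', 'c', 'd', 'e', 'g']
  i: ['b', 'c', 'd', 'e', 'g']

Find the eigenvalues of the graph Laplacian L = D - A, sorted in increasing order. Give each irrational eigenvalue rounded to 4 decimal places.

With the vertex order [a, b, c, d, e, f, g, h, i], the degrees are [5, 4, 4, 4, 4, 5, 4, 5, 5], giving D = diag(5, 4, 4, 4, 4, 5, 4, 5, 5) and L = D - A. Since every row of L sums to 0, the all-ones vector is in the kernel and 0 is an eigenvalue.

[0, 4, 4, 4, 4, 5, 5, 5, 9]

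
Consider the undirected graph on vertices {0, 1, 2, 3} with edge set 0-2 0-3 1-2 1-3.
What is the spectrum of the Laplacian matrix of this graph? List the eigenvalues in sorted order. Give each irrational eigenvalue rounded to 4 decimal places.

[0, 2, 2, 4]

Each diagonal entry of L is the vertex degree and each off-diagonal entry is -1 where an edge is present, 0 otherwise; in the order [0, 1, 2, 3] the diagonal is [2, 2, 2, 2]. Since every row of L sums to 0, the all-ones vector is in the kernel and 0 is an eigenvalue. The single zero eigenvalue shows the graph is connected. The largest eigenvalue, 4, is at most the vertex count 4.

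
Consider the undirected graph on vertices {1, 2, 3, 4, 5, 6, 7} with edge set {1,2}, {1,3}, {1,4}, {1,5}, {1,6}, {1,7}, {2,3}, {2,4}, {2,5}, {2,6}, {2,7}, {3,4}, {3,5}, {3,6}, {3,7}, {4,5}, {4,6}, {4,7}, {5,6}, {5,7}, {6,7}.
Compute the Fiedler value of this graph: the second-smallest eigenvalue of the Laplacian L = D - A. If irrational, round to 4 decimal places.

With the vertex order [1, 2, 3, 4, 5, 6, 7], the degrees are [6, 6, 6, 6, 6, 6, 6], giving D = diag(6, 6, 6, 6, 6, 6, 6) and L = D - A. The smallest Laplacian eigenvalue is always 0. The next one, lambda_2 = 7, measures how hard the graph is to disconnect: larger values mean better connectivity. By the matrix-tree theorem the graph has (1/7) * product of the nonzero eigenvalues = 16807 spanning trees.

7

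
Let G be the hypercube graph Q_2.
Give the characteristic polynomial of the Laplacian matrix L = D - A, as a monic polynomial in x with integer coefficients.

The graph has 4 vertices and degree multiset [2, 2, 2, 2]; D is the diagonal matrix of degrees and L = D - A. Computing det(xI - L) by cofactor expansion (or equivalently via sum-over-permutations) gives x^4 - 8x^3 + 20x^2 - 16x. The constant term is 0 because L is singular (the all-ones vector lies in its kernel). There is one zero in the spectrum, matching the 1 component.

x^4 - 8x^3 + 20x^2 - 16x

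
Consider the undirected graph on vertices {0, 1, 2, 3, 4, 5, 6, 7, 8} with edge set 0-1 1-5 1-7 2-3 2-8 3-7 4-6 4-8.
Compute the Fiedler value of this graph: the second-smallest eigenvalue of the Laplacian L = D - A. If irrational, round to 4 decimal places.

With the vertex order [0, 1, 2, 3, 4, 5, 6, 7, 8], the degrees are [1, 3, 2, 2, 2, 1, 1, 2, 2], giving D = diag(1, 3, 2, 2, 2, 1, 1, 2, 2) and L = D - A. The sorted Laplacian eigenvalues are [0, 0.1289, 0.5540, 1, 1.2613, 2.1326, 3, 3.6881, 4.2350]; the algebraic connectivity is the second entry, 0.1289. The largest eigenvalue, 4.2350, is at most the vertex count 9. By the matrix-tree theorem the graph has (1/9) * product of the nonzero eigenvalues = 1 spanning tree.

0.1289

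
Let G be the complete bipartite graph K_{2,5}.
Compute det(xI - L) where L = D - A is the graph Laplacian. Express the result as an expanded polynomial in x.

x^7 - 20x^6 + 155x^5 - 600x^4 + 1240x^3 - 1312x^2 + 560x

The graph has 7 vertices and degree multiset [5, 5, 2, 2, 2, 2, 2]; D is the diagonal matrix of degrees and L = D - A. The eigenvalues of L are [0, 2, 2, 2, 2, 5, 7]; the characteristic polynomial is the product of (x - lambda_i), which multiplies out to x^7 - 20x^6 + 155x^5 - 600x^4 + 1240x^3 - 1312x^2 + 560x. The coefficient of x^6 equals -trace(L) = -20, matching the sum of degrees. The eigenvalues sum to 20, which equals trace(L) = 2|E|. The largest eigenvalue, 7, is at most the vertex count 7.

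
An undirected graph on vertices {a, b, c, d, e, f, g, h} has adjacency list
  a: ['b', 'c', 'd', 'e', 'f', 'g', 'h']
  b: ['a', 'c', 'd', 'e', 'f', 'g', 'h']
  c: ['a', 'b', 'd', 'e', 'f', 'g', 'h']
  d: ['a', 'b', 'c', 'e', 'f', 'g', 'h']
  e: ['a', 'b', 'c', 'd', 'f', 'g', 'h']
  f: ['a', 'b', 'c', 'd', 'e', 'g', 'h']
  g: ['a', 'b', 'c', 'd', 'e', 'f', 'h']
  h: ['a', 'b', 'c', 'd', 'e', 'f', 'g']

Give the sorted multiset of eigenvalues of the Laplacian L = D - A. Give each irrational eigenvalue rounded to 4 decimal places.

With the vertex order [a, b, c, d, e, f, g, h], the degrees are [7, 7, 7, 7, 7, 7, 7, 7], giving D = diag(7, 7, 7, 7, 7, 7, 7, 7) and L = D - A. L is symmetric positive semidefinite, so every eigenvalue is real and nonnegative. By the matrix-tree theorem the graph has (1/8) * product of the nonzero eigenvalues = 262144 spanning trees.

[0, 8, 8, 8, 8, 8, 8, 8]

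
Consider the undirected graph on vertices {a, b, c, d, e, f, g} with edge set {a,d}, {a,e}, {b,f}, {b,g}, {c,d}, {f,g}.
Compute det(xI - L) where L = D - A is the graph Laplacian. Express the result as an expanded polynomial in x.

With the vertex order [a, b, c, d, e, f, g], the degrees are [2, 2, 1, 2, 1, 2, 2], giving D = diag(2, 2, 1, 2, 1, 2, 2) and L = D - A. Computing det(xI - L) by cofactor expansion (or equivalently via sum-over-permutations) gives x^7 - 12x^6 + 55x^5 - 118x^4 + 114x^3 - 36x^2. The constant term is 0 because L is singular (the all-ones vector lies in its kernel). The eigenvalues sum to 12, which equals trace(L) = 2|E|.

x^7 - 12x^6 + 55x^5 - 118x^4 + 114x^3 - 36x^2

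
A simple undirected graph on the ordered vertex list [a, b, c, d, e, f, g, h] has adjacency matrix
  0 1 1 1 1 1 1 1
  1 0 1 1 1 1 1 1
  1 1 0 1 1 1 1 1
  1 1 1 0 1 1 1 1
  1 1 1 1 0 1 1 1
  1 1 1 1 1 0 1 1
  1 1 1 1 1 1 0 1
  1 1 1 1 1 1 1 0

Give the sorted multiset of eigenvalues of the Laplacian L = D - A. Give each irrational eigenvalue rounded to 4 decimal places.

[0, 8, 8, 8, 8, 8, 8, 8]

With the vertex order [a, b, c, d, e, f, g, h], the degrees are [7, 7, 7, 7, 7, 7, 7, 7], giving D = diag(7, 7, 7, 7, 7, 7, 7, 7) and L = D - A. L is symmetric positive semidefinite, so every eigenvalue is real and nonnegative. The largest eigenvalue, 8, is at most the vertex count 8.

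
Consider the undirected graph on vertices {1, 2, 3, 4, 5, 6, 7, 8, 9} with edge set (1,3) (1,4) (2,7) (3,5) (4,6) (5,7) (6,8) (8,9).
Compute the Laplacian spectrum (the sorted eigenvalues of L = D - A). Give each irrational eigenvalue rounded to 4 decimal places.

[0, 0.1206, 0.4679, 1, 1.6527, 2.3473, 3, 3.5321, 3.8794]

Each diagonal entry of L is the vertex degree and each off-diagonal entry is -1 where an edge is present, 0 otherwise; in the order [1, 2, 3, 4, 5, 6, 7, 8, 9] the diagonal is [2, 1, 2, 2, 2, 2, 2, 2, 1]. The multiplicity of 0 as a Laplacian eigenvalue equals the number of connected components. The largest eigenvalue, 3.8794, is at most the vertex count 9. The eigenvalues sum to 16, which equals trace(L) = 2|E|.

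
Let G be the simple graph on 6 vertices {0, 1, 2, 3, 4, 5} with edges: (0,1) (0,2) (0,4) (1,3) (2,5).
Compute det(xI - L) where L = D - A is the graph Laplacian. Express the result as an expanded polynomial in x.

x^6 - 10x^5 + 35x^4 - 52x^3 + 31x^2 - 6x

With the vertex order [0, 1, 2, 3, 4, 5], the degrees are [3, 2, 2, 1, 1, 1], giving D = diag(3, 2, 2, 1, 1, 1) and L = D - A. L has integer entries, so p(x) = det(xI - L) has integer coefficients. Expanding the determinant yields x^6 - 10x^5 + 35x^4 - 52x^3 + 31x^2 - 6x. The coefficient of x^5 equals -trace(L) = -10, matching the sum of degrees. There is one zero in the spectrum, matching the 1 component.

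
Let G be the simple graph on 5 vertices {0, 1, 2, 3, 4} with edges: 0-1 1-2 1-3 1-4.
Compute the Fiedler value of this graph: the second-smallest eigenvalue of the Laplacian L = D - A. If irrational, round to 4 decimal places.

With the vertex order [0, 1, 2, 3, 4], the degrees are [1, 4, 1, 1, 1], giving D = diag(1, 4, 1, 1, 1) and L = D - A. The sorted Laplacian eigenvalues are [0, 1, 1, 1, 5]; the algebraic connectivity is the second entry, 1. The largest eigenvalue, 5, is at most the vertex count 5. The eigenvalues sum to 8, which equals trace(L) = 2|E|.

1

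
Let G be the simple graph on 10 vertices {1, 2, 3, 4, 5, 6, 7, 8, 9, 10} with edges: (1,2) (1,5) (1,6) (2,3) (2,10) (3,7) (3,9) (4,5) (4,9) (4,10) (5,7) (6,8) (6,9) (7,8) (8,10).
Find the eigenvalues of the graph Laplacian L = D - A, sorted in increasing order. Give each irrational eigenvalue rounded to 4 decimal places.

[0, 2, 2, 2, 2, 2, 5, 5, 5, 5]

Each diagonal entry of L is the vertex degree and each off-diagonal entry is -1 where an edge is present, 0 otherwise; in the order [1, 2, 3, 4, 5, 6, 7, 8, 9, 10] the diagonal is [3, 3, 3, 3, 3, 3, 3, 3, 3, 3]. Diagonalising L (or applying a numerical eigensolver to the 10x10 matrix) gives the spectrum above. The single zero eigenvalue shows the graph is connected.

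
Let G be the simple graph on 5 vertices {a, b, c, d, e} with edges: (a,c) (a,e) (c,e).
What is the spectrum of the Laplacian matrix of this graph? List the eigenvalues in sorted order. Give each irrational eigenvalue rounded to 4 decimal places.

[0, 0, 0, 3, 3]

Reading degrees in the order [a, b, c, d, e] gives [2, 0, 2, 0, 2]; set D = diag(2, 0, 2, 0, 2) and form L = D - A. Diagonalising L (or applying a numerical eigensolver to the 5x5 matrix) gives the spectrum above. The 3 zero eigenvalues correspond to the 3 connected components.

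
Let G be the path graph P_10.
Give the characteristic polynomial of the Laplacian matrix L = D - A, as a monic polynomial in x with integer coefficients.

x^10 - 18x^9 + 136x^8 - 560x^7 + 1365x^6 - 2002x^5 + 1716x^4 - 792x^3 + 165x^2 - 10x

The graph has 10 vertices and degree multiset [2, 2, 2, 2, 2, 2, 2, 2, 1, 1]; D is the diagonal matrix of degrees and L = D - A. L has integer entries, so p(x) = det(xI - L) has integer coefficients. Expanding the determinant yields x^10 - 18x^9 + 136x^8 - 560x^7 + 1365x^6 - 2002x^5 + 1716x^4 - 792x^3 + 165x^2 - 10x. The constant term is 0 because L is singular (the all-ones vector lies in its kernel). By the matrix-tree theorem the graph has (1/10) * product of the nonzero eigenvalues = 1 spanning tree.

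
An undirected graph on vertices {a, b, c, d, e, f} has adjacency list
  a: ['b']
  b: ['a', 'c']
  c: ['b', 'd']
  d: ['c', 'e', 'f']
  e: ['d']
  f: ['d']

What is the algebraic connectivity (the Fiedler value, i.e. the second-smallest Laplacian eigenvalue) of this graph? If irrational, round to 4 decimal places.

Reading degrees in the order [a, b, c, d, e, f] gives [1, 2, 2, 3, 1, 1]; set D = diag(1, 2, 2, 3, 1, 1) and form L = D - A. The sorted Laplacian eigenvalues are [0, 0.3249, 1, 1.4608, 3, 4.2143]; the algebraic connectivity is the second entry, 0.3249. By the matrix-tree theorem the graph has (1/6) * product of the nonzero eigenvalues = 1 spanning tree. The largest eigenvalue, 4.2143, is at most the vertex count 6.

0.3249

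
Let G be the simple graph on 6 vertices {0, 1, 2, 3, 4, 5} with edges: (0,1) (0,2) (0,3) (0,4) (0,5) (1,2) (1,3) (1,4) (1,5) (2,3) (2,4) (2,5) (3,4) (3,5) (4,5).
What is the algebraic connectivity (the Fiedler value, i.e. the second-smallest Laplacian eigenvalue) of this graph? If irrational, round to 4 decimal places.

Reading degrees in the order [0, 1, 2, 3, 4, 5] gives [5, 5, 5, 5, 5, 5]; set D = diag(5, 5, 5, 5, 5, 5) and form L = D - A. The smallest Laplacian eigenvalue is always 0. The next one, lambda_2 = 6, measures how hard the graph is to disconnect: larger values mean better connectivity. There is one zero in the spectrum, matching the 1 component. By the matrix-tree theorem the graph has (1/6) * product of the nonzero eigenvalues = 1296 spanning trees.

6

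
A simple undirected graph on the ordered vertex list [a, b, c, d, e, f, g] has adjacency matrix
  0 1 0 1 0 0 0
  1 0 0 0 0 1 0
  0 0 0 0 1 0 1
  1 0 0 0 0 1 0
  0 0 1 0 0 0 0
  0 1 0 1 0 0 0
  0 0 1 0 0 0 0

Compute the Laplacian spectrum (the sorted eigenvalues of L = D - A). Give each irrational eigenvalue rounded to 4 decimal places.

[0, 0, 1, 2, 2, 3, 4]

With the vertex order [a, b, c, d, e, f, g], the degrees are [2, 2, 2, 2, 1, 2, 1], giving D = diag(2, 2, 2, 2, 1, 2, 1) and L = D - A. Diagonalising L (or applying a numerical eigensolver to the 7x7 matrix) gives the spectrum above. The 2 zero eigenvalues correspond to the 2 connected components. There are 2 zeros in the spectrum, matching the 2 components.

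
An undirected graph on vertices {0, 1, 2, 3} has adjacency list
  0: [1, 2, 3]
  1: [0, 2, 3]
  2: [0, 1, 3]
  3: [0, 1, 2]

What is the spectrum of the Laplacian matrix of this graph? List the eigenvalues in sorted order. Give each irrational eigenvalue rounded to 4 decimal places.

Each diagonal entry of L is the vertex degree and each off-diagonal entry is -1 where an edge is present, 0 otherwise; in the order [0, 1, 2, 3] the diagonal is [3, 3, 3, 3]. The multiplicity of 0 as a Laplacian eigenvalue equals the number of connected components. The eigenvalues sum to 12, which equals trace(L) = 2|E|.

[0, 4, 4, 4]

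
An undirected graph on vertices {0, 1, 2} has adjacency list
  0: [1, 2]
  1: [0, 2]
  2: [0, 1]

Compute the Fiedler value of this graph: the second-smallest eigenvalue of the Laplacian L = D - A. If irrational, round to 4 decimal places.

With the vertex order [0, 1, 2], the degrees are [2, 2, 2], giving D = diag(2, 2, 2) and L = D - A. The smallest Laplacian eigenvalue is always 0. The next one, lambda_2 = 3, measures how hard the graph is to disconnect: larger values mean better connectivity. By the matrix-tree theorem the graph has (1/3) * product of the nonzero eigenvalues = 3 spanning trees. There is one zero in the spectrum, matching the 1 component.

3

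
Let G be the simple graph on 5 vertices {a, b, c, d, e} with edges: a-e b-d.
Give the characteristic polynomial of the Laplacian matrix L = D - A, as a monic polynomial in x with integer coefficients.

x^5 - 4x^4 + 4x^3

With the vertex order [a, b, c, d, e], the degrees are [1, 1, 0, 1, 1], giving D = diag(1, 1, 0, 1, 1) and L = D - A. L has integer entries, so p(x) = det(xI - L) has integer coefficients. Expanding the determinant yields x^5 - 4x^4 + 4x^3. The constant term is 0 because L is singular (the all-ones vector lies in its kernel).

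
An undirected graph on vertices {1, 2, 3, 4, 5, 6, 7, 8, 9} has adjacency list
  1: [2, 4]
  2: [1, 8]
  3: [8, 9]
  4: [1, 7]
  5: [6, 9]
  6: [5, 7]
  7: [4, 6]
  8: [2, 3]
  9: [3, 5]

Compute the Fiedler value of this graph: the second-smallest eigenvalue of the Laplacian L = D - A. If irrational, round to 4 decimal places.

0.4679

With the vertex order [1, 2, 3, 4, 5, 6, 7, 8, 9], the degrees are [2, 2, 2, 2, 2, 2, 2, 2, 2], giving D = diag(2, 2, 2, 2, 2, 2, 2, 2, 2) and L = D - A. Computing the eigenvalues of L and sorting gives [0, 0.4679, 0.4679, 1.6527, 1.6527, 3, 3, 3.8794, 3.8794]. The Fiedler value lambda_2 = 0.4679 is strictly positive, so the graph is connected. There is one zero in the spectrum, matching the 1 component. By the matrix-tree theorem the graph has (1/9) * product of the nonzero eigenvalues = 9 spanning trees.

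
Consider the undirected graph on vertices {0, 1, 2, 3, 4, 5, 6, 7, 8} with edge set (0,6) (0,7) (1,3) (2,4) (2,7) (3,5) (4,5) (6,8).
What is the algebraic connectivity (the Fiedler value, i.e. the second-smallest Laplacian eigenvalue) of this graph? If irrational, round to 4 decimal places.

0.1206

Reading degrees in the order [0, 1, 2, 3, 4, 5, 6, 7, 8] gives [2, 1, 2, 2, 2, 2, 2, 2, 1]; set D = diag(2, 1, 2, 2, 2, 2, 2, 2, 1) and form L = D - A. The smallest Laplacian eigenvalue is always 0. The next one, lambda_2 = 0.1206, measures how hard the graph is to disconnect: larger values mean better connectivity.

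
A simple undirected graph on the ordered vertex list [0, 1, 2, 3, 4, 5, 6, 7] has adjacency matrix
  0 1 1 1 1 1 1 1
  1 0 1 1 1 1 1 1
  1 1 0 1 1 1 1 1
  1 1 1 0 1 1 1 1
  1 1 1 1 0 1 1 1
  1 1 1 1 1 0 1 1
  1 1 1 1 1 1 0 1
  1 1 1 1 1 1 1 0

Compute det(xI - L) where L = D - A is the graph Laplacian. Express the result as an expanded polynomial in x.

x^8 - 56x^7 + 1344x^6 - 17920x^5 + 143360x^4 - 688128x^3 + 1835008x^2 - 2097152x

Reading degrees in the order [0, 1, 2, 3, 4, 5, 6, 7] gives [7, 7, 7, 7, 7, 7, 7, 7]; set D = diag(7, 7, 7, 7, 7, 7, 7, 7) and form L = D - A. The eigenvalues of L are [0, 8, 8, 8, 8, 8, 8, 8]; the characteristic polynomial is the product of (x - lambda_i), which multiplies out to x^8 - 56x^7 + 1344x^6 - 17920x^5 + 143360x^4 - 688128x^3 + 1835008x^2 - 2097152x. The constant term is 0 because L is singular (the all-ones vector lies in its kernel). By the matrix-tree theorem the graph has (1/8) * product of the nonzero eigenvalues = 262144 spanning trees.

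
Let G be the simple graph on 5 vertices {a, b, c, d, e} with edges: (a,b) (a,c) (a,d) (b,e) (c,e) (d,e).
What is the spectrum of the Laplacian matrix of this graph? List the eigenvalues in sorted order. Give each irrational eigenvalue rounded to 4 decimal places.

[0, 2, 2, 3, 5]

Each diagonal entry of L is the vertex degree and each off-diagonal entry is -1 where an edge is present, 0 otherwise; in the order [a, b, c, d, e] the diagonal is [3, 2, 2, 2, 3]. The multiplicity of 0 as a Laplacian eigenvalue equals the number of connected components. The single zero eigenvalue shows the graph is connected. By the matrix-tree theorem the graph has (1/5) * product of the nonzero eigenvalues = 12 spanning trees. The largest eigenvalue, 5, is at most the vertex count 5.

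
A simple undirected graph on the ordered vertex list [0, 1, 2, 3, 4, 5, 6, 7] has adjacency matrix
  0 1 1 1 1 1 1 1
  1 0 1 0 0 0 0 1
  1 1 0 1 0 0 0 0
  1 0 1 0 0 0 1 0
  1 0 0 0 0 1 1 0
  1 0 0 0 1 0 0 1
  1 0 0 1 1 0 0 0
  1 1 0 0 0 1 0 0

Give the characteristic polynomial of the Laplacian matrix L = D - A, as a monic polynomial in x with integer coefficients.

x^8 - 28x^7 + 322x^6 - 1974x^5 + 6965x^4 - 14126x^3 + 15225x^2 - 6728x

With the vertex order [0, 1, 2, 3, 4, 5, 6, 7], the degrees are [7, 3, 3, 3, 3, 3, 3, 3], giving D = diag(7, 3, 3, 3, 3, 3, 3, 3) and L = D - A. L has integer entries, so p(x) = det(xI - L) has integer coefficients. Expanding the determinant yields x^8 - 28x^7 + 322x^6 - 1974x^5 + 6965x^4 - 14126x^3 + 15225x^2 - 6728x. The coefficient of x^7 equals -trace(L) = -28, matching the sum of degrees. There is one zero in the spectrum, matching the 1 component. The eigenvalues sum to 28, which equals trace(L) = 2|E|.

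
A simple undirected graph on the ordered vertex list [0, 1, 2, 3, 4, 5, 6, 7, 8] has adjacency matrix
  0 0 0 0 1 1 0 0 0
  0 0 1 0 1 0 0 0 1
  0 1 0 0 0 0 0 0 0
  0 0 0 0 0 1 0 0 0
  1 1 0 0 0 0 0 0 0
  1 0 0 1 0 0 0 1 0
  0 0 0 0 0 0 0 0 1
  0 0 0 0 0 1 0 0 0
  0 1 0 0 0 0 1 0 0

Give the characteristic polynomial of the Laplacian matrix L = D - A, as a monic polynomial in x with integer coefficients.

Reading degrees in the order [0, 1, 2, 3, 4, 5, 6, 7, 8] gives [2, 3, 1, 1, 2, 3, 1, 1, 2]; set D = diag(2, 3, 1, 1, 2, 3, 1, 1, 2) and form L = D - A. Computing det(xI - L) by cofactor expansion (or equivalently via sum-over-permutations) gives x^9 - 16x^8 + 103x^7 - 344x^6 + 643x^5 - 678x^4 + 386x^3 - 104x^2 + 9x. The coefficient of x^8 equals -trace(L) = -16, matching the sum of degrees. The eigenvalues sum to 16, which equals trace(L) = 2|E|. The largest eigenvalue, 4.4065, is at most the vertex count 9.

x^9 - 16x^8 + 103x^7 - 344x^6 + 643x^5 - 678x^4 + 386x^3 - 104x^2 + 9x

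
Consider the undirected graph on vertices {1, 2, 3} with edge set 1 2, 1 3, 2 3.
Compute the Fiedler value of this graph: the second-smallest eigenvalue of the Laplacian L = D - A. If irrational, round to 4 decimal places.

3

With the vertex order [1, 2, 3], the degrees are [2, 2, 2], giving D = diag(2, 2, 2) and L = D - A. Computing the eigenvalues of L and sorting gives [0, 3, 3]. The Fiedler value lambda_2 = 3 is strictly positive, so the graph is connected. By the matrix-tree theorem the graph has (1/3) * product of the nonzero eigenvalues = 3 spanning trees.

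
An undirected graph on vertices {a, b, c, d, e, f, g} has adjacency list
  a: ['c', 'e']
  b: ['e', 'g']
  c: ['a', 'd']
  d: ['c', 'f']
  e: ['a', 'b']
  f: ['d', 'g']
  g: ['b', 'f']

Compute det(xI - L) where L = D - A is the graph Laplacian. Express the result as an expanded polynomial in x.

x^7 - 14x^6 + 77x^5 - 210x^4 + 294x^3 - 196x^2 + 49x

With the vertex order [a, b, c, d, e, f, g], the degrees are [2, 2, 2, 2, 2, 2, 2], giving D = diag(2, 2, 2, 2, 2, 2, 2) and L = D - A. Computing det(xI - L) by cofactor expansion (or equivalently via sum-over-permutations) gives x^7 - 14x^6 + 77x^5 - 210x^4 + 294x^3 - 196x^2 + 49x. The constant term is 0 because L is singular (the all-ones vector lies in its kernel). The eigenvalues sum to 14, which equals trace(L) = 2|E|. By the matrix-tree theorem the graph has (1/7) * product of the nonzero eigenvalues = 7 spanning trees.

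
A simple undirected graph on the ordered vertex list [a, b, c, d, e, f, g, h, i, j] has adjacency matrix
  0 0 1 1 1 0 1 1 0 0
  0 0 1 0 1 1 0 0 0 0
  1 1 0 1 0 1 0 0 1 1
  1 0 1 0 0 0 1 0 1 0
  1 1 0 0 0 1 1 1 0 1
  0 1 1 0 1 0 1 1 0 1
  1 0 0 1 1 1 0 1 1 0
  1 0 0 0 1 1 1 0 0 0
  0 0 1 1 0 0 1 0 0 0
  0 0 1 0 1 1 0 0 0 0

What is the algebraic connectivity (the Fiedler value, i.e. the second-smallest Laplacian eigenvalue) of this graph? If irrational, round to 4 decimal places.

1.9698

Each diagonal entry of L is the vertex degree and each off-diagonal entry is -1 where an edge is present, 0 otherwise; in the order [a, b, c, d, e, f, g, h, i, j] the diagonal is [5, 3, 6, 4, 6, 6, 6, 4, 3, 3]. Computing the eigenvalues of L and sorting gives [0, 1.9698, 2.8239, 3, 4.2031, 5.7899, 6, 6.4968, 7.5094, 8.2071]. The Fiedler value lambda_2 = 1.9698 is strictly positive, so the graph is connected. By the matrix-tree theorem the graph has (1/10) * product of the nonzero eigenvalues = 97560 spanning trees.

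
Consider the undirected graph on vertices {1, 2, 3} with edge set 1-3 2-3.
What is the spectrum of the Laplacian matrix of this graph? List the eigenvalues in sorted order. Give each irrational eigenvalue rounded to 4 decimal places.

With the vertex order [1, 2, 3], the degrees are [1, 1, 2], giving D = diag(1, 1, 2) and L = D - A. The multiplicity of 0 as a Laplacian eigenvalue equals the number of connected components. The single zero eigenvalue shows the graph is connected. The eigenvalues sum to 4, which equals trace(L) = 2|E|.

[0, 1, 3]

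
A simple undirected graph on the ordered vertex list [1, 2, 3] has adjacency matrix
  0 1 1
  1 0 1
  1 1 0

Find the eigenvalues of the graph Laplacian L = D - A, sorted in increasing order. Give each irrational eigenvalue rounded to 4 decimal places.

With the vertex order [1, 2, 3], the degrees are [2, 2, 2], giving D = diag(2, 2, 2) and L = D - A. L is symmetric positive semidefinite, so every eigenvalue is real and nonnegative. The single zero eigenvalue shows the graph is connected. There is one zero in the spectrum, matching the 1 component.

[0, 3, 3]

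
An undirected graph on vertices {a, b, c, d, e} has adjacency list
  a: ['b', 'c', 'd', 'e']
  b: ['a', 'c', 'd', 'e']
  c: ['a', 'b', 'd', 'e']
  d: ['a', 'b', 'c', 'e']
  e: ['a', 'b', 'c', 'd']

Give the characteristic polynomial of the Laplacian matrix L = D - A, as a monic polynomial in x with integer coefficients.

x^5 - 20x^4 + 150x^3 - 500x^2 + 625x

With the vertex order [a, b, c, d, e], the degrees are [4, 4, 4, 4, 4], giving D = diag(4, 4, 4, 4, 4) and L = D - A. The eigenvalues of L are [0, 5, 5, 5, 5]; the characteristic polynomial is the product of (x - lambda_i), which multiplies out to x^5 - 20x^4 + 150x^3 - 500x^2 + 625x. The constant term is 0 because L is singular (the all-ones vector lies in its kernel). There is one zero in the spectrum, matching the 1 component. By the matrix-tree theorem the graph has (1/5) * product of the nonzero eigenvalues = 125 spanning trees.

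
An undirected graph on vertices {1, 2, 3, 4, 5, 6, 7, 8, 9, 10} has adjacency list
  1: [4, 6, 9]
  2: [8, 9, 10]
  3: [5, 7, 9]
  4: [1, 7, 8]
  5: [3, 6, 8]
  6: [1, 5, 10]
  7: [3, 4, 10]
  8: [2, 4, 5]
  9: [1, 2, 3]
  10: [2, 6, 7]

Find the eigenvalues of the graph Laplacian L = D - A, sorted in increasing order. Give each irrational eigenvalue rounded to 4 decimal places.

[0, 2, 2, 2, 2, 2, 5, 5, 5, 5]

Reading degrees in the order [1, 2, 3, 4, 5, 6, 7, 8, 9, 10] gives [3, 3, 3, 3, 3, 3, 3, 3, 3, 3]; set D = diag(3, 3, 3, 3, 3, 3, 3, 3, 3, 3) and form L = D - A. Diagonalising L (or applying a numerical eigensolver to the 10x10 matrix) gives the spectrum above. By the matrix-tree theorem the graph has (1/10) * product of the nonzero eigenvalues = 2000 spanning trees.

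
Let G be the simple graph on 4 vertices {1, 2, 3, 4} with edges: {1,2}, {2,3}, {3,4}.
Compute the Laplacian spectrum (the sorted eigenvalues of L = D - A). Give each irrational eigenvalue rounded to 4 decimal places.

Reading degrees in the order [1, 2, 3, 4] gives [1, 2, 2, 1]; set D = diag(1, 2, 2, 1) and form L = D - A. Diagonalising L (or applying a numerical eigensolver to the 4x4 matrix) gives the spectrum above. The single zero eigenvalue shows the graph is connected. By the matrix-tree theorem the graph has (1/4) * product of the nonzero eigenvalues = 1 spanning tree. The largest eigenvalue, 3.4142, is at most the vertex count 4.

[0, 0.5858, 2, 3.4142]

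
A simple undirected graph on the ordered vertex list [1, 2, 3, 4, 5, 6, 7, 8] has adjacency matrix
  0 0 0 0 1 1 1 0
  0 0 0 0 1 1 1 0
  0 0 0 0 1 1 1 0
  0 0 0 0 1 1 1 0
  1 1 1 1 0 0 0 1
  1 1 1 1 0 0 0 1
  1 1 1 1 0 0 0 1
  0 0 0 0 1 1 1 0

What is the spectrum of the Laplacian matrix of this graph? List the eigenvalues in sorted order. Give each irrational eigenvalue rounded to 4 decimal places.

With the vertex order [1, 2, 3, 4, 5, 6, 7, 8], the degrees are [3, 3, 3, 3, 5, 5, 5, 3], giving D = diag(3, 3, 3, 3, 5, 5, 5, 3) and L = D - A. The multiplicity of 0 as a Laplacian eigenvalue equals the number of connected components. The single zero eigenvalue shows the graph is connected. The largest eigenvalue, 8, is at most the vertex count 8. By the matrix-tree theorem the graph has (1/8) * product of the nonzero eigenvalues = 2025 spanning trees.

[0, 3, 3, 3, 3, 5, 5, 8]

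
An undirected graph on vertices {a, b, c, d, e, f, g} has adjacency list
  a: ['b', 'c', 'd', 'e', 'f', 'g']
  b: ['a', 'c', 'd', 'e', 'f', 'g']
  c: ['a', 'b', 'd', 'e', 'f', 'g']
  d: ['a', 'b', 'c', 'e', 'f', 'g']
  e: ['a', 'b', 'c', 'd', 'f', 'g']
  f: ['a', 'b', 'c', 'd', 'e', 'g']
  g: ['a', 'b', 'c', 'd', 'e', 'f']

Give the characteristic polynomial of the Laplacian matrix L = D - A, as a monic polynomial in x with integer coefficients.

Reading degrees in the order [a, b, c, d, e, f, g] gives [6, 6, 6, 6, 6, 6, 6]; set D = diag(6, 6, 6, 6, 6, 6, 6) and form L = D - A. The eigenvalues of L are [0, 7, 7, 7, 7, 7, 7]; the characteristic polynomial is the product of (x - lambda_i), which multiplies out to x^7 - 42x^6 + 735x^5 - 6860x^4 + 36015x^3 - 100842x^2 + 117649x. Since p(0) = det(-L) = 0, x divides p(x). The largest eigenvalue, 7, is at most the vertex count 7. The eigenvalues sum to 42, which equals trace(L) = 2|E|.

x^7 - 42x^6 + 735x^5 - 6860x^4 + 36015x^3 - 100842x^2 + 117649x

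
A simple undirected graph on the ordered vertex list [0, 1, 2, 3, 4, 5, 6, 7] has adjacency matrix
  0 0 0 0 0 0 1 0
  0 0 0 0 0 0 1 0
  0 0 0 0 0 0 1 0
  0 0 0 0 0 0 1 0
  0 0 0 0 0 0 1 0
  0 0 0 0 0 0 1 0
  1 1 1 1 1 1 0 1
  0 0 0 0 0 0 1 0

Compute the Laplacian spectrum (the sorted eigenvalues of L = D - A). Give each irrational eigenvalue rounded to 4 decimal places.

[0, 1, 1, 1, 1, 1, 1, 8]

Reading degrees in the order [0, 1, 2, 3, 4, 5, 6, 7] gives [1, 1, 1, 1, 1, 1, 7, 1]; set D = diag(1, 1, 1, 1, 1, 1, 7, 1) and form L = D - A. L is symmetric positive semidefinite, so every eigenvalue is real and nonnegative. The single zero eigenvalue shows the graph is connected. The eigenvalues sum to 14, which equals trace(L) = 2|E|. The largest eigenvalue, 8, is at most the vertex count 8.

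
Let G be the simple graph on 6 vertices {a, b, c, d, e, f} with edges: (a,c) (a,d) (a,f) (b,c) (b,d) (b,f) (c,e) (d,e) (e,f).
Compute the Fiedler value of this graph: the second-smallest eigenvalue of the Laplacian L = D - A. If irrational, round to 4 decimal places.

3

Reading degrees in the order [a, b, c, d, e, f] gives [3, 3, 3, 3, 3, 3]; set D = diag(3, 3, 3, 3, 3, 3) and form L = D - A. The sorted Laplacian eigenvalues are [0, 3, 3, 3, 3, 6]; the algebraic connectivity is the second entry, 3.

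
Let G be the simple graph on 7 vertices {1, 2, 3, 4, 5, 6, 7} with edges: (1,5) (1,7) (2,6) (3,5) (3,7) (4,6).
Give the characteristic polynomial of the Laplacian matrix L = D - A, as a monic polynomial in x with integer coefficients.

Reading degrees in the order [1, 2, 3, 4, 5, 6, 7] gives [2, 1, 2, 1, 2, 2, 2]; set D = diag(2, 1, 2, 1, 2, 2, 2) and form L = D - A. The eigenvalues of L are [0, 0, 1, 2, 2, 3, 4]; the characteristic polynomial is the product of (x - lambda_i), which multiplies out to x^7 - 12x^6 + 55x^5 - 120x^4 + 124x^3 - 48x^2. The constant term is 0 because L is singular (the all-ones vector lies in its kernel). The eigenvalues sum to 12, which equals trace(L) = 2|E|.

x^7 - 12x^6 + 55x^5 - 120x^4 + 124x^3 - 48x^2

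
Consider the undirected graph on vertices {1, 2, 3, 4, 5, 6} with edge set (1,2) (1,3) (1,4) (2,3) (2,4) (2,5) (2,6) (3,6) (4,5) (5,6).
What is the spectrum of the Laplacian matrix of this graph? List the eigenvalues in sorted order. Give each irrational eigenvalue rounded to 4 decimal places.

With the vertex order [1, 2, 3, 4, 5, 6], the degrees are [3, 5, 3, 3, 3, 3], giving D = diag(3, 5, 3, 3, 3, 3) and L = D - A. Diagonalising L (or applying a numerical eigensolver to the 6x6 matrix) gives the spectrum above.

[0, 2.3820, 2.3820, 4.6180, 4.6180, 6]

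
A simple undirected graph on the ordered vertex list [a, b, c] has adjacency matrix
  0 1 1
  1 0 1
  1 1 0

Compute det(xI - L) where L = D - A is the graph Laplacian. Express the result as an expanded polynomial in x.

Each diagonal entry of L is the vertex degree and each off-diagonal entry is -1 where an edge is present, 0 otherwise; in the order [a, b, c] the diagonal is [2, 2, 2]. L has integer entries, so p(x) = det(xI - L) has integer coefficients. Expanding the determinant yields x^3 - 6x^2 + 9x. The coefficient of x^2 equals -trace(L) = -6, matching the sum of degrees. There is one zero in the spectrum, matching the 1 component.

x^3 - 6x^2 + 9x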